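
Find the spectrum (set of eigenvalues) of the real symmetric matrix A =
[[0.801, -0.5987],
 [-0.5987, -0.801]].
sigma(A) ≈ {-1, 1}

A is real symmetric, so its spectrum consists of real eigenvalues. Expanding the characteristic polynomial of the displayed matrix gives
  det(λ I - A) = p(λ) = λ^2 + (0)λ + (-1).
Solving p(λ) = 0 yields eigenvalues ≈ -1, 1. (A is shown rounded to 4 decimals, so these recover the underlying integer eigenvalues to within that precision.)
Verification: the trace of A = 0 equals the sum of eigenvalues 0, and det(A) ≈ -1.0000 matches the eigenvalue product -1.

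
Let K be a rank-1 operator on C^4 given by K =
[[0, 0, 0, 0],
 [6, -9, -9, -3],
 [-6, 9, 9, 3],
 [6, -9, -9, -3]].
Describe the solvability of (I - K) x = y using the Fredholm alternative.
(I - K) is invertible (det(I - K) = 4 ≠ 0), so for every y in C^4 the equation (I - K) x = y has a unique solution.

K has rank 1, so it is an outer product K = u v^T: every row of K is a multiple of one row vector. Reading off the entries, u = (0, -3, 3, -3) and v = (-2, 3, 3, 1) (row i of K equals u_i·v^T). A rank-one matrix u v^T satisfies K u = u (v·u) and kills the (3)-dimensional subspace v^⊥, so its characteristic polynomial is lambda^3 (lambda - v·u) with v·u = tr K = -3. Hence the eigenvalues of I - K are 1 (multiplicity 3) and 1 - (-3) = 4, so det(I - K) = 4. (Direct check: I - K =
[[1, 0, 0, 0],
 [-6, 10, 9, 3],
 [6, -9, -8, -3],
 [-6, 9, 9, 4]]
has determinant 4.) The finite-dimensional Fredholm alternative says: either (I - K) is invertible, or ker(I - K) ≠ {0} and then range(I - K) = ker((I - K)^*)^⊥, with dim ker(I - K) = dim ker((I - K)^*). Since det(I - K) ≠ 0, 1 is not an eigenvalue of K and ker(I - K) = {0}, so we are in the first case: for every y there is a unique x = (I - K)^(-1) y. Explicitly, by the Sherman–Morrison formula, (I - u v^T)^(-1) = I + u v^T/(1 - v·u), i.e. (I - K)^(-1) = I + K/(4).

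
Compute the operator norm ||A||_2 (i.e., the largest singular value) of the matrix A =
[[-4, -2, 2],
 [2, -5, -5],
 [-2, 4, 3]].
||A||_2 ≈ 9.1716 (= sqrt(largest eigenvalue of A^T A))

||A||_2 = sigma_max(A) = sqrt(lambda_max(A^T A)). Form the symmetric matrix M = A^T A =
[[24, -10, -24],
 [-10, 45, 33],
 [-24, 33, 38]].
Its characteristic polynomial (trace, sum of principal 2x2 minors, determinant of M give the coefficients) is
  p(λ) = det(λ I - M) = λ^3 - 107λ^2 + 1937λ - 1024.
No integer candidate from the rational root theorem (±divisors of 1024) is a root, so the roots are irrational. The cubic discriminant is Δ = 12660147477 > 0, so there are three distinct real roots. p(0) = -1024 and p(1) = 807 have opposite signs, so a root lies in (0, 1); Newton's method refines it to λ ≈ 0.545. p(22) = 450 and p(23) = -909 have opposite signs, so a root lies in (22, 23); Newton's method refines it to λ ≈ 22.3377. p(84) = -604 and p(85) = 4671 have opposite signs, so a root lies in (84, 85); Newton's method refines it to λ ≈ 84.1174. Check (Vieta): the three roots sum to 107, matching tr M = 107.
So the eigenvalues of A^T A are ≈ 0.545, 22.3377, 84.1174 (all ≥ 0, as they must be for A^T A). The largest is λ_max ≈ 84.1174, hence ||A||_2 = sqrt(λ_max) ≈ 9.1716.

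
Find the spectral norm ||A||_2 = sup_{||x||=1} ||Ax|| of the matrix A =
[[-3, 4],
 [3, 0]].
||A||_2 = sqrt((34 + sqrt(580))/2) ≈ 5.389 (= sqrt(largest eigenvalue of A^T A))

||A||_2 = sigma_max(A) = sqrt(lambda_max(A^T A)). Form the symmetric matrix M = A^T A =
[[18, -12],
 [-12, 16]].
Its characteristic polynomial (trace, determinant of M give the coefficients) is
  p(λ) = det(λ I - M) = λ^2 - 34λ + 144.
For λ^2 - 34λ + 144 the discriminant is 580. It is nonnegative but not a perfect square, so the roots are real and irrational: λ = (34 ± sqrt(580))/2 ≈ 29.0416, 4.9584.
So the eigenvalues of A^T A are ≈ 4.9584, 29.0416 (all ≥ 0, as they must be for A^T A). The largest is λ_max = (34 + sqrt(580))/2 ≈ 29.0416, hence ||A||_2 = sqrt(λ_max) = sqrt((34 + sqrt(580))/2) ≈ 5.389.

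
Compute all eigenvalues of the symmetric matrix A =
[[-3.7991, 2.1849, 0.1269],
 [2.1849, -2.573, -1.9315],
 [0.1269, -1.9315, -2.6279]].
sigma(A) ≈ {-6, -3, 0}

A is real symmetric, so its spectrum consists of real eigenvalues. Expanding the characteristic polynomial of the displayed matrix gives
  det(λ I - A) = p(λ) = λ^3 + (9)λ^2 + (18)λ + (0).
Solving p(λ) = 0 yields eigenvalues ≈ -6, -3, 0. (A is shown rounded to 4 decimals, so these recover the underlying integer eigenvalues to within that precision.)
Verification: the trace of A = -9 equals the sum of eigenvalues -9, and det(A) ≈ 0.0007 matches the eigenvalue product 0.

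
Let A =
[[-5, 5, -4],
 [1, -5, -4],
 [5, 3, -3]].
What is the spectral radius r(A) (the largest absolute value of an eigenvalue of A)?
r(A) ≈ 7.9388

The eigenvalues of A are the roots of its characteristic polynomial. With M = A (coefficients from the trace, the sum of principal 2x2 minors, and det A):
  p(λ) = det(λ I - M) = λ^3 + 13λ^2 + 82λ + 332.
No integer candidate from the rational root theorem (±divisors of 332) is a root, so the roots are irrational. The cubic discriminant is Δ = -592364 < 0, so there is one real root and a complex-conjugate pair. p(-8) = -4 and p(-7) = 52 have opposite signs, so a root lies in (-8, -7); Newton's method refines it to λ ≈ -7.9388. Dividing out (λ - (-7.9388)) leaves approximately λ^2 + 5.0612λ + 41.8201. For λ^2 + 5.0612λ + 41.8201 the discriminant is -141.6642. It is negative, so the remaining roots are the complex-conjugate pair λ ≈ -2.5306 ± 5.9511i. Their product equals the constant term, so |λ|^2 ≈ 41.8201 and |λ| ≈ 6.4668.
Thus the eigenvalues (to 4 decimals) are -7.9388 (modulus 7.9388); -2.5306 ± 5.9511i (modulus 6.4668). The spectral radius is the largest modulus: r(A) ≈ 7.9388. (Cross-check: r(A) ≤ ||A||_2 ≈ 8.513; equality holds whenever A is normal, though it can also hold for some non-normal A.)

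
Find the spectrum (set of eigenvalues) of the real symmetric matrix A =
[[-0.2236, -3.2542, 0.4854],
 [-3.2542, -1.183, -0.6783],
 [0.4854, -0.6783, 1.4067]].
sigma(A) ≈ {-4, 1, 3}

A is real symmetric, so its spectrum consists of real eigenvalues. Expanding the characteristic polynomial of the displayed matrix gives
  det(λ I - A) = p(λ) = λ^3 + (0)λ^2 + (-13)λ + (12).
Solving p(λ) = 0 yields eigenvalues ≈ -4, 1, 3. (A is shown rounded to 4 decimals, so these recover the underlying integer eigenvalues to within that precision.)
Verification: the trace of A = 0 equals the sum of eigenvalues 0, and det(A) ≈ -12.0001 matches the eigenvalue product -12.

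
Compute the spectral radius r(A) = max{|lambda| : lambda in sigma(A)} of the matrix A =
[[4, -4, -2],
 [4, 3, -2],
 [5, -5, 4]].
r(A) ≈ 6.696

The eigenvalues of A are the roots of its characteristic polynomial. With M = A (coefficients from the trace, the sum of principal 2x2 minors, and det A):
  p(λ) = det(λ I - M) = λ^3 - 11λ^2 + 56λ - 182.
No integer candidate from the rational root theorem (±divisors of 182) is a root, so the roots are irrational. The cubic discriminant is Δ = -168308 < 0, so there is one real root and a complex-conjugate pair. p(6) = -26 and p(7) = 14 have opposite signs, so a root lies in (6, 7); Newton's method refines it to λ ≈ 6.696. Dividing out (λ - (6.696)) leaves approximately λ^2 - 4.304λ + 27.1804. For λ^2 - 4.304λ + 27.1804 the discriminant is -90.1972. It is negative, so the remaining roots are the complex-conjugate pair λ ≈ 2.152 ± 4.7486i. Their product equals the constant term, so |λ|^2 ≈ 27.1804 and |λ| ≈ 5.2135.
Thus the eigenvalues (to 4 decimals) are 6.696 (modulus 6.696); 2.152 ± 4.7486i (modulus 5.2135). The spectral radius is the largest modulus: r(A) ≈ 6.696. (Cross-check: r(A) ≤ ||A||_2 ≈ 9.295; equality holds whenever A is normal, though it can also hold for some non-normal A.)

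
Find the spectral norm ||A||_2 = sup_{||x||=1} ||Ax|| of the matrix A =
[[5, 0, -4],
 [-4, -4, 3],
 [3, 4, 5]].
||A||_2 ≈ 8.6288 (= sqrt(largest eigenvalue of A^T A))

||A||_2 = sigma_max(A) = sqrt(lambda_max(A^T A)). Form the symmetric matrix M = A^T A =
[[50, 28, -17],
 [28, 32, 8],
 [-17, 8, 50]].
Its characteristic polynomial (trace, sum of principal 2x2 minors, determinant of M give the coefficients) is
  p(λ) = det(λ I - M) = λ^3 - 132λ^2 + 4563λ - 20736.
No integer candidate from the rational root theorem (±divisors of 20736) is a root, so the roots are irrational. The cubic discriminant is Δ = 5195428452 > 0, so there are three distinct real roots. p(5) = -1096 and p(6) = 2106 have opposite signs, so a root lies in (5, 6); Newton's method refines it to λ ≈ 5.3342. p(52) = 220 and p(53) = -808 have opposite signs, so a root lies in (52, 53); Newton's method refines it to λ ≈ 52.2099. p(74) = -682 and p(75) = 864 have opposite signs, so a root lies in (74, 75); Newton's method refines it to λ ≈ 74.4558. Check (Vieta): the three roots sum to 132, matching tr M = 132.
So the eigenvalues of A^T A are ≈ 5.3342, 52.2099, 74.4558 (all ≥ 0, as they must be for A^T A). The largest is λ_max ≈ 74.4558, hence ||A||_2 = sqrt(λ_max) ≈ 8.6288.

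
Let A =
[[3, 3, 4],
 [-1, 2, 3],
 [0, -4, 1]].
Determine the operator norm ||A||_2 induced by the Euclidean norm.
||A||_2 ≈ 6.7211 (= sqrt(largest eigenvalue of A^T A))

||A||_2 = sigma_max(A) = sqrt(lambda_max(A^T A)). Form the symmetric matrix M = A^T A =
[[10, 7, 9],
 [7, 29, 14],
 [9, 14, 26]].
Its characteristic polynomial (trace, sum of principal 2x2 minors, determinant of M give the coefficients) is
  p(λ) = det(λ I - M) = λ^3 - 65λ^2 + 978λ - 3721.
No integer candidate from the rational root theorem (±divisors of 3721) is a root, so the roots are irrational. The cubic discriminant is Δ = 95814745 > 0, so there are three distinct real roots. p(5) = -331 and p(6) = 23 have opposite signs, so a root lies in (5, 6); Newton's method refines it to λ ≈ 5.9257. p(13) = 205 and p(14) = -25 have opposite signs, so a root lies in (13, 14); Newton's method refines it to λ ≈ 13.9007. p(45) = -211 and p(46) = 1063 have opposite signs, so a root lies in (45, 46); Newton's method refines it to λ ≈ 45.1736. Check (Vieta): the three roots sum to 65, matching tr M = 65.
So the eigenvalues of A^T A are ≈ 5.9257, 13.9007, 45.1736 (all ≥ 0, as they must be for A^T A). The largest is λ_max ≈ 45.1736, hence ||A||_2 = sqrt(λ_max) ≈ 6.7211.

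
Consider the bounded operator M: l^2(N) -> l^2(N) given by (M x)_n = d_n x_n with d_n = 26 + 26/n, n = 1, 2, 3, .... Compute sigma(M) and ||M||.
sigma(M) = {26 + 26/n : n ≥ 1} ∪ {26}; ||M|| = 52

A bounded diagonal operator on l^2 with diagonal entries d_n has spectrum equal to the closure of {d_n : n ≥ 1}: every d_n is an eigenvalue (with eigenvector e_n), so {d_n} ⊂ sigma(M); the spectrum is closed, so its closure is too; and for lambda not in the closure, (M - lambda I) has bounded inverse (the diagonal entries 1/(d_n - lambda) are bounded). For our sequence d_n = 26 + 26/n, n = 1, 2, 3, ...:
  - {d_n} = {26 + 26/n : n ≥ 1}; the only limit point is 26
  - closure = {26 + 26/n : n ≥ 1} ∪ {26}
For the norm: a diagonal operator has ||M|| = sup_n |d_n|. Here d_n = 26 + 26/n is positive and decreasing, so sup_n |d_n| = d_1 = 26 + 26 = 52. So ||M|| = 52.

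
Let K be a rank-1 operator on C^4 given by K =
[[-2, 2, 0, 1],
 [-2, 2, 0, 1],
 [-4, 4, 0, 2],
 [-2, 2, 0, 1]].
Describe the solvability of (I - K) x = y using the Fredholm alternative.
(I - K) is singular (det(I - K) = 0, i.e. 1 ∈ sigma(K)). (I - K) x = y is solvable iff y ⊥ ker((I - K)^*) = span{(-2, 2, 0, 1)}, i.e. iff -2y_1 + 2y_2 + y_4 = 0. When solvable, the solutions are x = y + c·(1, 1, 2, 1), c arbitrary (ker(I - K) = span{(1, 1, 2, 1)}, dimension 1).

K has rank 1, so it is an outer product K = u v^T: every row of K is a multiple of one row vector. Reading off the entries, u = (1, 1, 2, 1) and v = (-2, 2, 0, 1) (row i of K equals u_i·v^T). A rank-one matrix u v^T satisfies K u = u (v·u) and kills the (3)-dimensional subspace v^⊥, so its characteristic polynomial is lambda^3 (lambda - v·u) with v·u = tr K = 1. Hence the eigenvalues of I - K are 1 (multiplicity 3) and 1 - (1) = 0, so det(I - K) = 0. (Direct check: I - K =
[[3, -2, 0, -1],
 [2, -1, 0, -1],
 [4, -4, 1, -2],
 [2, -2, 0, 0]]
has determinant 0.) So 1 is an eigenvalue of K and (I - K) is not invertible. The finite-dimensional Fredholm alternative says: either (I - K) is invertible, or ker(I - K) ≠ {0} and then range(I - K) = ker((I - K)^*)^⊥, with dim ker(I - K) = dim ker((I - K)^*). We are in the second case, so we need both kernels. Kernel of I - K: (I - K) u = u - u (v·u) = u - u = 0, so ker(I - K) = span{u} = span{(1, 1, 2, 1)} (it is exactly 1-dimensional because rank(I - K) = 3). Kernel of the adjoint: K is real, so (I - K)^* = I - K^T = I - v u^T, and (I - v u^T) v = v - v (u·v) = 0; hence ker((I - K)^*) = span{v} = span{(-2, 2, 0, 1)}. Therefore (I - K) x = y is solvable iff <y, v> = 0, i.e. iff -2y_1 + 2y_2 + y_4 = 0. When this holds, K y = u (v·y) = 0, so (I - K) y = y and x = y is a particular solution; the full solution set is the line x = y + c·u = y + c·(1, 1, 2, 1), c ∈ C.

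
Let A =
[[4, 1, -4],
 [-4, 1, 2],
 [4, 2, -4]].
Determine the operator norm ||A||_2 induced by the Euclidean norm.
||A||_2 ≈ 9.1907 (= sqrt(largest eigenvalue of A^T A))

||A||_2 = sigma_max(A) = sqrt(lambda_max(A^T A)). Form the symmetric matrix M = A^T A =
[[48, 8, -40],
 [8, 6, -10],
 [-40, -10, 36]].
Its characteristic polynomial (trace, sum of principal 2x2 minors, determinant of M give the coefficients) is
  p(λ) = det(λ I - M) = λ^3 - 90λ^2 + 468λ - 64.
No integer candidate from the rational root theorem (±divisors of 64) is a root, so the roots are irrational. The cubic discriminant is Δ = 1225869120 > 0, so there are three distinct real roots. p(0) = -64 and p(1) = 315 have opposite signs, so a root lies in (0, 1); Newton's method refines it to λ ≈ 0.1405. p(5) = 151 and p(6) = -280 have opposite signs, so a root lies in (5, 6); Newton's method refines it to λ ≈ 5.391. p(84) = -3088 and p(85) = 3591 have opposite signs, so a root lies in (84, 85); Newton's method refines it to λ ≈ 84.4684. Check (Vieta): the three roots sum to 90, matching tr M = 90.
So the eigenvalues of A^T A are ≈ 0.1405, 5.391, 84.4684 (all ≥ 0, as they must be for A^T A). The largest is λ_max ≈ 84.4684, hence ||A||_2 = sqrt(λ_max) ≈ 9.1907.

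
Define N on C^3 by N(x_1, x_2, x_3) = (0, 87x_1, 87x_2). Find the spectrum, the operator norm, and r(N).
sigma(N) = {0}; ||N|| = 87; r(N) = 0. (N is nilpotent with N^3 = 0.)

On C^3, N is a strictly lower-triangular matrix with 87 on the subdiagonal and zeros elsewhere, so its characteristic polynomial is lambda^3 and every eigenvalue is 0: sigma(N) = {0}. For the operator norm, N e_i = 87e_{i+1} for i = 1, ..., 2 and N e_3 = 0, so the singular values of N are 87 (with multiplicity 2) and 0; hence ||N|| = 87. The spectral radius r(N) = max|lambda| = 0. Note ||N|| > r(N) — characteristic of non-normal nilpotent operators. Indeed N^3 = 0.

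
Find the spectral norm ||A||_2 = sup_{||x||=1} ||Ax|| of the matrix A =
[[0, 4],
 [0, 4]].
||A||_2 = sqrt(32) ≈ 5.6569 (= sqrt(largest eigenvalue of A^T A))

||A||_2 = sigma_max(A) = sqrt(lambda_max(A^T A)). Form the symmetric matrix M = A^T A =
[[0, 0],
 [0, 32]].
Its characteristic polynomial (trace, determinant of M give the coefficients) is
  p(λ) = det(λ I - M) = λ^2 - 32λ.
For λ^2 - 32λ the discriminant is 1024. It is a perfect square (32^2), so the roots are rational: λ = (32 ± 32)/2 = 32, 0.
So the eigenvalues of A^T A are ≈ 0, 32 (all ≥ 0, as they must be for A^T A). The largest is λ_max = 32, hence ||A||_2 = sqrt(λ_max) = sqrt(32) ≈ 5.6569.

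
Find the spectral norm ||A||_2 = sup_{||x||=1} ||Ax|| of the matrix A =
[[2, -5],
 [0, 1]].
||A||_2 = sqrt((30 + sqrt(884))/2) ≈ 5.465 (= sqrt(largest eigenvalue of A^T A))

||A||_2 = sigma_max(A) = sqrt(lambda_max(A^T A)). Form the symmetric matrix M = A^T A =
[[4, -10],
 [-10, 26]].
Its characteristic polynomial (trace, determinant of M give the coefficients) is
  p(λ) = det(λ I - M) = λ^2 - 30λ + 4.
For λ^2 - 30λ + 4 the discriminant is 884. It is nonnegative but not a perfect square, so the roots are real and irrational: λ = (30 ± sqrt(884))/2 ≈ 29.8661, 0.1339.
So the eigenvalues of A^T A are ≈ 0.1339, 29.8661 (all ≥ 0, as they must be for A^T A). The largest is λ_max = (30 + sqrt(884))/2 ≈ 29.8661, hence ||A||_2 = sqrt(λ_max) = sqrt((30 + sqrt(884))/2) ≈ 5.465.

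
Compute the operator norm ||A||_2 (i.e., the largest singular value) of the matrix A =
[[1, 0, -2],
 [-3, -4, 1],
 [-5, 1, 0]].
||A||_2 = sqrt((42 + sqrt(1224))/2) ≈ 6.2043 (= sqrt(largest eigenvalue of A^T A))

||A||_2 = sigma_max(A) = sqrt(lambda_max(A^T A)). Form the symmetric matrix M = A^T A =
[[35, 7, -5],
 [7, 17, -4],
 [-5, -4, 5]].
Its characteristic polynomial (trace, sum of principal 2x2 minors, determinant of M give the coefficients) is
  p(λ) = det(λ I - M) = λ^3 - 57λ^2 + 765λ - 2025.
By the rational root theorem any rational root is an integer divisor of 2025. Testing λ = 15: p(15) = 3375 - 12825 + 11475 - 2025 = 0, so λ = 15 is a root. Dividing out (λ - 15) leaves p(λ) = (λ - 15)(λ^2 - 42λ + 135). For λ^2 - 42λ + 135 the discriminant is 1224. It is nonnegative but not a perfect square, so the roots are real and irrational: λ = (42 ± sqrt(1224))/2 ≈ 38.4929, 3.5071.
So the eigenvalues of A^T A are ≈ 3.5071, 15, 38.4929 (all ≥ 0, as they must be for A^T A). The largest is λ_max = (42 + sqrt(1224))/2 ≈ 38.4929, hence ||A||_2 = sqrt(λ_max) = sqrt((42 + sqrt(1224))/2) ≈ 6.2043.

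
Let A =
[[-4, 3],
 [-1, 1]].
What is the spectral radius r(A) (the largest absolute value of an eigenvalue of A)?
r(A) = (3 + sqrt(13))/2 ≈ 3.3028

The eigenvalues of A are the roots of its characteristic polynomial. With M = A (coefficients from the trace and determinant):
  p(λ) = det(λ I - M) = λ^2 + 3λ - 1.
For λ^2 + 3λ - 1 the discriminant is 13. It is nonnegative but not a perfect square, so the roots are real and irrational: λ = (-3 ± sqrt(13))/2 ≈ 0.3028, -3.3028.
Thus the eigenvalues (to 4 decimals) are 0.3028 (modulus 0.3028); -3.3028 (modulus 3.3028). The spectral radius is the largest modulus: r(A) = (3 + sqrt(13))/2 ≈ 3.3028. (Cross-check: r(A) ≤ ||A||_2 ≈ 5.1926; equality holds whenever A is normal, though it can also hold for some non-normal A.)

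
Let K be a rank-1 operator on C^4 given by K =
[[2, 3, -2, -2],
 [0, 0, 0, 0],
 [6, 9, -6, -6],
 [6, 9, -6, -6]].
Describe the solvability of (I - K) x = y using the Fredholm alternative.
(I - K) is invertible (det(I - K) = 11 ≠ 0), so for every y in C^4 the equation (I - K) x = y has a unique solution.

K has rank 1, so it is an outer product K = u v^T: every row of K is a multiple of one row vector. Reading off the entries, u = (-1, 0, -3, -3) and v = (-2, -3, 2, 2) (row i of K equals u_i·v^T). A rank-one matrix u v^T satisfies K u = u (v·u) and kills the (3)-dimensional subspace v^⊥, so its characteristic polynomial is lambda^3 (lambda - v·u) with v·u = tr K = -10. Hence the eigenvalues of I - K are 1 (multiplicity 3) and 1 - (-10) = 11, so det(I - K) = 11. (Direct check: I - K =
[[-1, -3, 2, 2],
 [0, 1, 0, 0],
 [-6, -9, 7, 6],
 [-6, -9, 6, 7]]
has determinant 11.) The finite-dimensional Fredholm alternative says: either (I - K) is invertible, or ker(I - K) ≠ {0} and then range(I - K) = ker((I - K)^*)^⊥, with dim ker(I - K) = dim ker((I - K)^*). Since det(I - K) ≠ 0, 1 is not an eigenvalue of K and ker(I - K) = {0}, so we are in the first case: for every y there is a unique x = (I - K)^(-1) y. Explicitly, by the Sherman–Morrison formula, (I - u v^T)^(-1) = I + u v^T/(1 - v·u), i.e. (I - K)^(-1) = I + K/(11).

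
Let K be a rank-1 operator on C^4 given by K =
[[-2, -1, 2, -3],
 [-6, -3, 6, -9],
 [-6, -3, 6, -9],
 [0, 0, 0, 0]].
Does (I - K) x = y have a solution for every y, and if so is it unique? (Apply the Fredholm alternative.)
(I - K) is singular (det(I - K) = 0, i.e. 1 ∈ sigma(K)). (I - K) x = y is solvable iff y ⊥ ker((I - K)^*) = span{(-2, -1, 2, -3)}, i.e. iff -2y_1 - y_2 + 2y_3 - 3y_4 = 0. When solvable, the solutions are x = y + c·(1, 3, 3, 0), c arbitrary (ker(I - K) = span{(1, 3, 3, 0)}, dimension 1).

K has rank 1, so it is an outer product K = u v^T: every row of K is a multiple of one row vector. Reading off the entries, u = (1, 3, 3, 0) and v = (-2, -1, 2, -3) (row i of K equals u_i·v^T). A rank-one matrix u v^T satisfies K u = u (v·u) and kills the (3)-dimensional subspace v^⊥, so its characteristic polynomial is lambda^3 (lambda - v·u) with v·u = tr K = 1. Hence the eigenvalues of I - K are 1 (multiplicity 3) and 1 - (1) = 0, so det(I - K) = 0. (Direct check: I - K =
[[3, 1, -2, 3],
 [6, 4, -6, 9],
 [6, 3, -5, 9],
 [0, 0, 0, 1]]
has determinant 0.) So 1 is an eigenvalue of K and (I - K) is not invertible. The finite-dimensional Fredholm alternative says: either (I - K) is invertible, or ker(I - K) ≠ {0} and then range(I - K) = ker((I - K)^*)^⊥, with dim ker(I - K) = dim ker((I - K)^*). We are in the second case, so we need both kernels. Kernel of I - K: (I - K) u = u - u (v·u) = u - u = 0, so ker(I - K) = span{u} = span{(1, 3, 3, 0)} (it is exactly 1-dimensional because rank(I - K) = 3). Kernel of the adjoint: K is real, so (I - K)^* = I - K^T = I - v u^T, and (I - v u^T) v = v - v (u·v) = 0; hence ker((I - K)^*) = span{v} = span{(-2, -1, 2, -3)}. Therefore (I - K) x = y is solvable iff <y, v> = 0, i.e. iff -2y_1 - y_2 + 2y_3 - 3y_4 = 0. When this holds, K y = u (v·y) = 0, so (I - K) y = y and x = y is a particular solution; the full solution set is the line x = y + c·u = y + c·(1, 3, 3, 0), c ∈ C.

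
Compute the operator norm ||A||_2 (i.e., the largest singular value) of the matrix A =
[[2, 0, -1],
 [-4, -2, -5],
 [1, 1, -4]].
||A||_2 ≈ 7.1381 (= sqrt(largest eigenvalue of A^T A))

||A||_2 = sigma_max(A) = sqrt(lambda_max(A^T A)). Form the symmetric matrix M = A^T A =
[[21, 9, 14],
 [9, 5, 6],
 [14, 6, 42]].
Its characteristic polynomial (trace, sum of principal 2x2 minors, determinant of M give the coefficients) is
  p(λ) = det(λ I - M) = λ^3 - 68λ^2 + 884λ - 784.
No integer candidate from the rational root theorem (±divisors of 784) is a root, so the roots are irrational. The cubic discriminant is Δ = 695870208 > 0, so there are three distinct real roots. p(0) = -784 and p(1) = 33 have opposite signs, so a root lies in (0, 1); Newton's method refines it to λ ≈ 0.9562. p(16) = 48 and p(17) = -495 have opposite signs, so a root lies in (16, 17); Newton's method refines it to λ ≈ 16.0913. p(50) = -1584 and p(51) = 83 have opposite signs, so a root lies in (50, 51); Newton's method refines it to λ ≈ 50.9525. Check (Vieta): the three roots sum to 68, matching tr M = 68.
So the eigenvalues of A^T A are ≈ 0.9562, 16.0913, 50.9525 (all ≥ 0, as they must be for A^T A). The largest is λ_max ≈ 50.9525, hence ||A||_2 = sqrt(λ_max) ≈ 7.1381.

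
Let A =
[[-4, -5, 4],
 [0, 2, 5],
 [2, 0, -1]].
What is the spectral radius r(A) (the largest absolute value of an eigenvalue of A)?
r(A) ≈ 6.5152

The eigenvalues of A are the roots of its characteristic polynomial. With M = A (coefficients from the trace, the sum of principal 2x2 minors, and det A):
  p(λ) = det(λ I - M) = λ^3 + 3λ^2 - 14λ + 58.
No integer candidate from the rational root theorem (±divisors of 58) is a root, so the roots are irrational. The cubic discriminant is Δ = -128200 < 0, so there is one real root and a complex-conjugate pair. p(-7) = -40 and p(-6) = 34 have opposite signs, so a root lies in (-7, -6); Newton's method refines it to λ ≈ -6.5152. Dividing out (λ - (-6.5152)) leaves approximately λ^2 - 3.5152λ + 8.9023. For λ^2 - 3.5152λ + 8.9023 the discriminant is -23.2524. It is negative, so the remaining roots are the complex-conjugate pair λ ≈ 1.7576 ± 2.411i. Their product equals the constant term, so |λ|^2 ≈ 8.9023 and |λ| ≈ 2.9837.
Thus the eigenvalues (to 4 decimals) are -6.5152 (modulus 6.5152); 1.7576 ± 2.411i (modulus 2.9837). The spectral radius is the largest modulus: r(A) ≈ 6.5152. (Cross-check: r(A) ≤ ||A||_2 ≈ 7.9432; equality holds whenever A is normal, though it can also hold for some non-normal A.)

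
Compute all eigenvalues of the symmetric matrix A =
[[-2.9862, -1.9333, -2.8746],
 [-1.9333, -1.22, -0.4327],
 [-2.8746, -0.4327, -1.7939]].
sigma(A) ≈ {-6, -1, 1}

A is real symmetric, so its spectrum consists of real eigenvalues. Expanding the characteristic polynomial of the displayed matrix gives
  det(λ I - A) = p(λ) = λ^3 + (6)λ^2 + (-1)λ + (-6).
Solving p(λ) = 0 yields eigenvalues ≈ -6, -1, 1. (A is shown rounded to 4 decimals, so these recover the underlying integer eigenvalues to within that precision.)
Verification: the trace of A = -6 equals the sum of eigenvalues -6, and det(A) ≈ 6.0004 matches the eigenvalue product 6.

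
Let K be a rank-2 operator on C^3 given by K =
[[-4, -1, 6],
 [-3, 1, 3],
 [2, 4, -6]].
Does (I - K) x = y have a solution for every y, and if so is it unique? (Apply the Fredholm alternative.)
(I - K) is invertible (det(I - K) = -3 ≠ 0), so for every y in C^3 the equation (I - K) x = y has a unique solution.

K has rank 2 and factors as K = U V^T = u1 v1^T + u2 v2^T with u1 = (-1, 0, 2), v1 = (-2, 3, 0), u2 = (2, 1, -2), v2 = (-3, 1, 3) (multiplying out reproduces the displayed K). The nonzero eigenvalues of U V^T coincide with those of the 2 x 2 matrix G = V^T U = [[v1·u1, v1·u2], [v2·u1, v2·u2]] = [[2, -1], [9, -11]], and by the Sylvester determinant identity det(I_3 - U V^T) = det(I_2 - V^T U) = det([[-1, 1], [-9, 12]]) = (-1)(12) - (1)(-9) = -3. (Direct check: I - K =
[[5, 1, -6],
 [3, 0, -3],
 [-2, -4, 7]]
has determinant -3.) The finite-dimensional Fredholm alternative says: either (I - K) is invertible, or ker(I - K) ≠ {0} and then range(I - K) = ker((I - K)^*)^⊥, with dim ker(I - K) = dim ker((I - K)^*). Since det(I - K) ≠ 0, 1 is not an eigenvalue of K and ker(I - K) = {0}, so we are in the first case: for every y there is a unique x = (I - K)^(-1) y. (Explicitly, by the Woodbury identity, (I - U V^T)^(-1) = I + U (I_2 - G)^(-1) V^T.)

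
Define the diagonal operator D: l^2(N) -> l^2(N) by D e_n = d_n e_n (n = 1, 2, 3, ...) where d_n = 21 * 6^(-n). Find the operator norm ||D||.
||D|| = 7/2 (attained at n = 1)

For D diagonal, ||D|| = sup_n |d_n|. The sequence d_n = 21 * 6^(-n) is positive and strictly decreasing (ratio 6^(-1) < 1), so the supremum is d_1 = 21/6 = 7/2. Hence ||D|| = 7/2.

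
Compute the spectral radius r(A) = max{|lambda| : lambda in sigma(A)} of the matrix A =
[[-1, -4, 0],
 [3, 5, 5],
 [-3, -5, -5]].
r(A) = sqrt(12) ≈ 3.4641

The eigenvalues of A are the roots of its characteristic polynomial. With M = A (coefficients from the trace, the sum of principal 2x2 minors, and det A):
  p(λ) = det(λ I - M) = λ^3 + λ^2 + 12λ.
The constant term is 0, so λ = 0 is a root. Dividing out λ leaves p(λ) = λ(λ^2 + λ + 12). For λ^2 + λ + 12 the discriminant is -47. It is negative, so the roots are the complex-conjugate pair λ = -1/2 ± (sqrt(47)/2) i ≈ -0.5 ± 3.4278i. For a conjugate pair the product of the roots equals the constant term, so |λ|^2 = 12 and |λ| = sqrt(12) ≈ 3.4641.
Thus the eigenvalues (to 4 decimals) are -0.5 ± 3.4278i (modulus 3.4641); 0 (modulus 0). The spectral radius is the largest modulus: r(A) = sqrt(12) ≈ 3.4641. (Cross-check: r(A) ≤ ||A||_2 ≈ 11.2946; equality holds whenever A is normal, though it can also hold for some non-normal A.)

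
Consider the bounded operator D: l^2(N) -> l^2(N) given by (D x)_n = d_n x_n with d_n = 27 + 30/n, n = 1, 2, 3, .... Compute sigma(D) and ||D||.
sigma(D) = {27 + 30/n : n ≥ 1} ∪ {27}; ||D|| = 57

A bounded diagonal operator on l^2 with diagonal entries d_n has spectrum equal to the closure of {d_n : n ≥ 1}: every d_n is an eigenvalue (with eigenvector e_n), so {d_n} ⊂ sigma(D); the spectrum is closed, so its closure is too; and for lambda not in the closure, (D - lambda I) has bounded inverse (the diagonal entries 1/(d_n - lambda) are bounded). For our sequence d_n = 27 + 30/n, n = 1, 2, 3, ...:
  - {d_n} = {27 + 30/n : n ≥ 1}; the only limit point is 27
  - closure = {27 + 30/n : n ≥ 1} ∪ {27}
For the norm: a diagonal operator has ||D|| = sup_n |d_n|. Here d_n = 27 + 30/n is positive and decreasing, so sup_n |d_n| = d_1 = 27 + 30 = 57. So ||D|| = 57.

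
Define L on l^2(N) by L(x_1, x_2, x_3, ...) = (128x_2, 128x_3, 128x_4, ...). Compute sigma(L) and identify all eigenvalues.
sigma(L) = closed disk {z in C : |z| ≤ 128}; sigma_p(L) = open disk {z in C : |z| < 128}

Note L = 128·V where V is the unit left shift (V x)_k = x_{k+1}; so sigma(L) = 128·sigma(V) and ||L|| = 128||V||. ||L x||^2 = 16384sum_{k≥2} |x_k|^2 ≤ 16384||x||^2, with equality on {x : x_1 = 0}, so ||L|| = 128. For any lambda with |lambda| < 128, set r = lambda/128 (|r| < 1); the vector x = (1, r, r^2, ...) is in l^2 and satisfies L x = 128(r, r^2, ...) = lambda x, so lambda is an eigenvalue. On the boundary |lambda| = 128 the geometric series diverges, so no l^2 eigenvector exists, but these lambda lie in the approximate point spectrum. Hence sigma(L) is the closed disk of radius 128 and sigma_p(L) is the open disk.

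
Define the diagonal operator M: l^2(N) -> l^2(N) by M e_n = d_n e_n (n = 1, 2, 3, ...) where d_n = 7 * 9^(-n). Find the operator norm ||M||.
||M|| = 7/9 (attained at n = 1)

For M diagonal, ||M|| = sup_n |d_n|. The sequence d_n = 7 * 9^(-n) is positive and strictly decreasing (ratio 9^(-1) < 1), so the supremum is d_1 = 7/9. Hence ||M|| = 7/9.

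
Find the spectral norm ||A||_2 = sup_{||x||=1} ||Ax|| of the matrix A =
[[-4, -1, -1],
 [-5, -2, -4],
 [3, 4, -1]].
||A||_2 ≈ 8.5491 (= sqrt(largest eigenvalue of A^T A))

||A||_2 = sigma_max(A) = sqrt(lambda_max(A^T A)). Form the symmetric matrix M = A^T A =
[[50, 26, 21],
 [26, 21, 5],
 [21, 5, 18]].
Its characteristic polynomial (trace, sum of principal 2x2 minors, determinant of M give the coefficients) is
  p(λ) = det(λ I - M) = λ^3 - 89λ^2 + 1186λ - 1681.
No integer candidate from the rational root theorem (±divisors of 1681) is a root, so the roots are irrational. The cubic discriminant is Δ = 2846101321 > 0, so there are three distinct real roots. p(1) = -583 and p(2) = 343 have opposite signs, so a root lies in (1, 2); Newton's method refines it to λ ≈ 1.6079. p(14) = 223 and p(15) = -541 have opposite signs, so a root lies in (14, 15); Newton's method refines it to λ ≈ 14.3046. p(73) = -367 and p(74) = 3943 have opposite signs, so a root lies in (73, 74); Newton's method refines it to λ ≈ 73.0876. Check (Vieta): the three roots sum to 89, matching tr M = 89.
So the eigenvalues of A^T A are ≈ 1.6079, 14.3046, 73.0876 (all ≥ 0, as they must be for A^T A). The largest is λ_max ≈ 73.0876, hence ||A||_2 = sqrt(λ_max) ≈ 8.5491.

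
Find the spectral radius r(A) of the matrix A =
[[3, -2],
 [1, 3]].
r(A) = sqrt(11) ≈ 3.3166

The eigenvalues of A are the roots of its characteristic polynomial. With M = A (coefficients from the trace and determinant):
  p(λ) = det(λ I - M) = λ^2 - 6λ + 11.
For λ^2 - 6λ + 11 the discriminant is -8. It is negative, so the roots are the complex-conjugate pair λ = 3 ± (sqrt(8)/2) i ≈ 3 ± 1.4142i. For a conjugate pair the product of the roots equals the constant term, so |λ|^2 = 11 and |λ| = sqrt(11) ≈ 3.3166.
Thus the eigenvalues (to 4 decimals) are 3 ± 1.4142i (modulus 3.3166). The spectral radius is the largest modulus: r(A) = sqrt(11) ≈ 3.3166. (Cross-check: r(A) ≤ ||A||_2 ≈ 3.8541; equality holds whenever A is normal, though it can also hold for some non-normal A.)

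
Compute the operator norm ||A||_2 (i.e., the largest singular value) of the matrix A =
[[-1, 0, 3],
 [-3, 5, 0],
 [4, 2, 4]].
||A||_2 ≈ 6.2095 (= sqrt(largest eigenvalue of A^T A))

||A||_2 = sigma_max(A) = sqrt(lambda_max(A^T A)). Form the symmetric matrix M = A^T A =
[[26, -7, 13],
 [-7, 29, 8],
 [13, 8, 25]].
Its characteristic polynomial (trace, sum of principal 2x2 minors, determinant of M give the coefficients) is
  p(λ) = det(λ I - M) = λ^3 - 80λ^2 + 1847λ - 9604.
No integer candidate from the rational root theorem (±divisors of 9604) is a root, so the roots are irrational. The cubic discriminant is Δ = 13708596 > 0, so there are three distinct real roots. p(7) = -252 and p(8) = 564 have opposite signs, so a root lies in (7, 8); Newton's method refines it to λ ≈ 7.2941. p(34) = 18 and p(35) = -84 have opposite signs, so a root lies in (34, 35); Newton's method refines it to λ ≈ 34.1479. p(38) = -66 and p(39) = 68 have opposite signs, so a root lies in (38, 39); Newton's method refines it to λ ≈ 38.558. Check (Vieta): the three roots sum to 80, matching tr M = 80.
So the eigenvalues of A^T A are ≈ 7.2941, 34.1479, 38.558 (all ≥ 0, as they must be for A^T A). The largest is λ_max ≈ 38.558, hence ||A||_2 = sqrt(λ_max) ≈ 6.2095.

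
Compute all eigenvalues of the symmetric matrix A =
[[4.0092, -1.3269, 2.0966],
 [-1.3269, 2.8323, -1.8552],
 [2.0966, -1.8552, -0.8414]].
sigma(A) ≈ {-2, 2, 6}

A is real symmetric, so its spectrum consists of real eigenvalues. Expanding the characteristic polynomial of the displayed matrix gives
  det(λ I - A) = p(λ) = λ^3 + (-6)λ^2 + (-4)λ + (24).
Solving p(λ) = 0 yields eigenvalues ≈ -2, 2, 6. (A is shown rounded to 4 decimals, so these recover the underlying integer eigenvalues to within that precision.)
Verification: the trace of A = 6 equals the sum of eigenvalues 6, and det(A) ≈ -23.9994 matches the eigenvalue product -24.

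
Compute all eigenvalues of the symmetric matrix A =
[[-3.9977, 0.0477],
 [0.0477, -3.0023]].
sigma(A) ≈ {-4, -3}

A is real symmetric, so its spectrum consists of real eigenvalues. Expanding the characteristic polynomial of the displayed matrix gives
  det(λ I - A) = p(λ) = λ^2 + (7)λ + (12).
Solving p(λ) = 0 yields eigenvalues ≈ -4, -3. (A is shown rounded to 4 decimals, so these recover the underlying integer eigenvalues to within that precision.)
Verification: the trace of A = -7 equals the sum of eigenvalues -7, and det(A) ≈ 12.0000 matches the eigenvalue product 12.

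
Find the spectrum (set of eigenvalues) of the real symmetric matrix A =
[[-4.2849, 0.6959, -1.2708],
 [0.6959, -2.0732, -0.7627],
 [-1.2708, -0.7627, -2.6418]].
sigma(A) ≈ {-5, -3, -1}

A is real symmetric, so its spectrum consists of real eigenvalues. Expanding the characteristic polynomial of the displayed matrix gives
  det(λ I - A) = p(λ) = λ^3 + (9)λ^2 + (23)λ + (15).
Solving p(λ) = 0 yields eigenvalues ≈ -5, -3, -1. (A is shown rounded to 4 decimals, so these recover the underlying integer eigenvalues to within that precision.)
Verification: the trace of A = -9 equals the sum of eigenvalues -9, and det(A) ≈ -14.9993 matches the eigenvalue product -15.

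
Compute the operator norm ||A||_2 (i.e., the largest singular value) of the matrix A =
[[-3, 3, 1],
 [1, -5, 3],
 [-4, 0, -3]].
||A||_2 ≈ 7.2748 (= sqrt(largest eigenvalue of A^T A))

||A||_2 = sigma_max(A) = sqrt(lambda_max(A^T A)). Form the symmetric matrix M = A^T A =
[[26, -14, 12],
 [-14, 34, -12],
 [12, -12, 19]].
Its characteristic polynomial (trace, sum of principal 2x2 minors, determinant of M give the coefficients) is
  p(λ) = det(λ I - M) = λ^3 - 79λ^2 + 1540λ - 8464.
No integer candidate from the rational root theorem (±divisors of 8464) is a root, so the roots are irrational. The cubic discriminant is Δ = 100654544 > 0, so there are three distinct real roots. p(9) = -274 and p(10) = 36 have opposite signs, so a root lies in (9, 10); Newton's method refines it to λ ≈ 9.865. p(16) = 48 and p(17) = -202 have opposite signs, so a root lies in (16, 17); Newton's method refines it to λ ≈ 16.2119. p(52) = -1392 and p(53) = 122 have opposite signs, so a root lies in (52, 53); Newton's method refines it to λ ≈ 52.9231. Check (Vieta): the three roots sum to 79, matching tr M = 79.
So the eigenvalues of A^T A are ≈ 9.865, 16.2119, 52.9231 (all ≥ 0, as they must be for A^T A). The largest is λ_max ≈ 52.9231, hence ||A||_2 = sqrt(λ_max) ≈ 7.2748.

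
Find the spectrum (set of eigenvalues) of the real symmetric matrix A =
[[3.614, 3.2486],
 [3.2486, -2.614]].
sigma(A) ≈ {-4, 5}

A is real symmetric, so its spectrum consists of real eigenvalues. Expanding the characteristic polynomial of the displayed matrix gives
  det(λ I - A) = p(λ) = λ^2 + (-1)λ + (-20).
Solving p(λ) = 0 yields eigenvalues ≈ -4, 5. (A is shown rounded to 4 decimals, so these recover the underlying integer eigenvalues to within that precision.)
Verification: the trace of A = 1 equals the sum of eigenvalues 1, and det(A) ≈ -20.0004 matches the eigenvalue product -20.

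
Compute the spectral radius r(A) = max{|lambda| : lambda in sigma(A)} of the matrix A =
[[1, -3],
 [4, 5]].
r(A) = sqrt(17) ≈ 4.1231

The eigenvalues of A are the roots of its characteristic polynomial. With M = A (coefficients from the trace and determinant):
  p(λ) = det(λ I - M) = λ^2 - 6λ + 17.
For λ^2 - 6λ + 17 the discriminant is -32. It is negative, so the roots are the complex-conjugate pair λ = 3 ± (sqrt(32)/2) i ≈ 3 ± 2.8284i. For a conjugate pair the product of the roots equals the constant term, so |λ|^2 = 17 and |λ| = sqrt(17) ≈ 4.1231.
Thus the eigenvalues (to 4 decimals) are 3 ± 2.8284i (modulus 4.1231). The spectral radius is the largest modulus: r(A) = sqrt(17) ≈ 4.1231. (Cross-check: r(A) ≤ ||A||_2 ≈ 6.6713; equality holds whenever A is normal, though it can also hold for some non-normal A.)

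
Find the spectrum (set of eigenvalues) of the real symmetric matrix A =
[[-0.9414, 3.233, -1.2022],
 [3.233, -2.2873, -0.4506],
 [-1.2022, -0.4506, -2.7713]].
sigma(A) ≈ {-5, -3, 2}

A is real symmetric, so its spectrum consists of real eigenvalues. Expanding the characteristic polynomial of the displayed matrix gives
  det(λ I - A) = p(λ) = λ^3 + (6)λ^2 + (-1)λ + (-29.9987).
Solving p(λ) = 0 yields eigenvalues ≈ -5, -3, 2. (A is shown rounded to 4 decimals, so these recover the underlying integer eigenvalues to within that precision.)
Verification: the trace of A = -6 equals the sum of eigenvalues -6, and det(A) ≈ 29.9987 matches the eigenvalue product 30.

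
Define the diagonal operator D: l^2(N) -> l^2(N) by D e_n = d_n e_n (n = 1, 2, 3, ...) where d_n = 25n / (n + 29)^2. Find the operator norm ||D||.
||D|| = 25/116 (attained at n = 29)

For D diagonal, ||D|| = sup_n |d_n|. Treat f(x) = 25x / (x + 29)^2 for real x > 0. By the quotient rule, f'(x) = 25(29 - x)/(x + 29)^3, which is positive for x < 29 and negative for x > 29. So f has a unique maximum at x = 29, and since 29 is a positive integer, the supremum over n ≥ 1 is attained at n = 29: d_29 = 25·29/(29 + 29)^2 = 25·29/3364 = 25/116. Hence ||D|| = 25/116.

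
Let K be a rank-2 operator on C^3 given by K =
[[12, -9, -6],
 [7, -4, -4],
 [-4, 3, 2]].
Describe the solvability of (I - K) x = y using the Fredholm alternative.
(I - K) is invertible (det(I - K) = 10 ≠ 0), so for every y in C^3 the equation (I - K) x = y has a unique solution.

K has rank 2 and factors as K = U V^T = u1 v1^T + u2 v2^T with u1 = (-3, -1, 1), v1 = (-1, 2, 0), u2 = (3, 2, -1), v2 = (3, -1, -2) (multiplying out reproduces the displayed K). The nonzero eigenvalues of U V^T coincide with those of the 2 x 2 matrix G = V^T U = [[v1·u1, v1·u2], [v2·u1, v2·u2]] = [[1, 1], [-10, 9]], and by the Sylvester determinant identity det(I_3 - U V^T) = det(I_2 - V^T U) = det([[0, -1], [10, -8]]) = (0)(-8) - (-1)(10) = 10. (Direct check: I - K =
[[-11, 9, 6],
 [-7, 5, 4],
 [4, -3, -1]]
has determinant 10.) The finite-dimensional Fredholm alternative says: either (I - K) is invertible, or ker(I - K) ≠ {0} and then range(I - K) = ker((I - K)^*)^⊥, with dim ker(I - K) = dim ker((I - K)^*). Since det(I - K) ≠ 0, 1 is not an eigenvalue of K and ker(I - K) = {0}, so we are in the first case: for every y there is a unique x = (I - K)^(-1) y. (Explicitly, by the Woodbury identity, (I - U V^T)^(-1) = I + U (I_2 - G)^(-1) V^T.)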